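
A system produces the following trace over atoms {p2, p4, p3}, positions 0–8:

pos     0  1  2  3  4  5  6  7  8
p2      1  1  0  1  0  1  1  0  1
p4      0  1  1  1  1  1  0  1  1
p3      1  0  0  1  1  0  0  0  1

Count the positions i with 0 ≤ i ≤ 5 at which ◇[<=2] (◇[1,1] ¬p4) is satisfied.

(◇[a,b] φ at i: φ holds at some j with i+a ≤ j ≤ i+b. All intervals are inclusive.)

Evaluate at each i in [0,5]:
  i=0: ✗ (none in [0,2])
  i=1: ✗ (none in [1,3])
  i=2: ✗ (none in [2,4])
  i=3: ✓ (witness j=5)
  i=4: ✓ (witness j=5)
  i=5: ✓ (witness j=5)
Positions where it holds: {3, 4, 5} → 3.

3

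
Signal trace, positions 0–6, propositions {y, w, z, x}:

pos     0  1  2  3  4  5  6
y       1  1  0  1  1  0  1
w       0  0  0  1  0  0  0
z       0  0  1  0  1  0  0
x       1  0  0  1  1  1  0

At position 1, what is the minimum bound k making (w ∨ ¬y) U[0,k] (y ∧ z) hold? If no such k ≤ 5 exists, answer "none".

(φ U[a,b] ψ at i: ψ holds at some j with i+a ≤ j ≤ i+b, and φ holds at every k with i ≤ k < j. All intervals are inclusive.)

Need earliest j ≥ 1 with (y ∧ z), and (w ∨ ¬y) at every k in [1,j-1].
  j=1: rhs fails.
  j=2: rhs fails.
  j=3: rhs fails.
  j=4: rhs holds but lhs fails at k=1.
  j=5: rhs fails.
  j=6: rhs fails.
No witness within the range → none.

none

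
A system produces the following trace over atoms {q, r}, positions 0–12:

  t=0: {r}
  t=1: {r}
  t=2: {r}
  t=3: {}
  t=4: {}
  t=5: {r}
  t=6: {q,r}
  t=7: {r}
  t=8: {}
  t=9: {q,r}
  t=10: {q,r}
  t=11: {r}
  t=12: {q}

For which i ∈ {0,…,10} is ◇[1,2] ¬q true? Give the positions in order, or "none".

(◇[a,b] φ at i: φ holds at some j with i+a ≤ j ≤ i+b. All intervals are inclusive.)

Evaluate at each i in [0,10]:
  i=0: ✓ (witness j=1)
  i=1: ✓ (witness j=2)
  i=2: ✓ (witness j=3)
  i=3: ✓ (witness j=4)
  i=4: ✓ (witness j=5)
  i=5: ✓ (witness j=7)
  i=6: ✓ (witness j=7)
  i=7: ✓ (witness j=8)
  i=8: ✗ (none in [9,10])
  i=9: ✓ (witness j=11)
  i=10: ✓ (witness j=11)

0, 1, 2, 3, 4, 5, 6, 7, 9, 10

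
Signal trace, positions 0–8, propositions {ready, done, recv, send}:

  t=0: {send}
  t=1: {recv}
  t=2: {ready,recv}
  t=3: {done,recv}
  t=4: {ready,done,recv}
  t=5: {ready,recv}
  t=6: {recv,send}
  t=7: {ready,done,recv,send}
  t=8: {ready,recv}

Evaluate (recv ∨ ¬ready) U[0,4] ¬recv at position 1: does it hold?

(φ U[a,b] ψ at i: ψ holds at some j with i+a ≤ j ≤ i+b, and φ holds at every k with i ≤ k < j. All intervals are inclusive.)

Need some j in [1,5] with ¬recv, and (recv ∨ ¬ready) at every k in [1,j-1].
  j=1: ¬recv false.
  j=2: ¬recv false.
  j=3: ¬recv false.
  j=4: ¬recv false.
  j=5: ¬recv false.
No j in the window works → until fails.

False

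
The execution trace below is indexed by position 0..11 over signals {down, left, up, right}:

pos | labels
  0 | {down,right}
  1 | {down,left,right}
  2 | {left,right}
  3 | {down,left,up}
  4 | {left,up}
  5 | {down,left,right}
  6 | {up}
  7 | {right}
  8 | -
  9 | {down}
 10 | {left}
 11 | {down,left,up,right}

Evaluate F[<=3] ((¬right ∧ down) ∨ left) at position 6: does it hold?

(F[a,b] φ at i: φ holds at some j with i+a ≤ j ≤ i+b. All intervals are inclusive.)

True

Check ((¬right ∧ down) ∨ left) at each j in [6,9]:
  j=6: false
  j=7: false
  j=8: false
  j=9: true
Found at j=9 → formula holds.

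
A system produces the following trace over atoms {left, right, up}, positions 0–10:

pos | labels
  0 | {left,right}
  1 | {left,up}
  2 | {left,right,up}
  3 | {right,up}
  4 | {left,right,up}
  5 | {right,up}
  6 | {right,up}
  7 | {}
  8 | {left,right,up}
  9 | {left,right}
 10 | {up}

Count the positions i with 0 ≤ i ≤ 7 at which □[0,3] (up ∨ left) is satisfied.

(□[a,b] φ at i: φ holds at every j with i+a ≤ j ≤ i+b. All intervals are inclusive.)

4

Evaluate at each i in [0,7]:
  i=0: ✓ (all of [0,3])
  i=1: ✓ (all of [1,4])
  i=2: ✓ (all of [2,5])
  i=3: ✓ (all of [3,6])
  i=4: ✗ (fails at j=7)
  i=5: ✗ (fails at j=7)
  i=6: ✗ (fails at j=7)
  i=7: ✗ (fails at j=7)
Positions where it holds: {0, 1, 2, 3} → 4.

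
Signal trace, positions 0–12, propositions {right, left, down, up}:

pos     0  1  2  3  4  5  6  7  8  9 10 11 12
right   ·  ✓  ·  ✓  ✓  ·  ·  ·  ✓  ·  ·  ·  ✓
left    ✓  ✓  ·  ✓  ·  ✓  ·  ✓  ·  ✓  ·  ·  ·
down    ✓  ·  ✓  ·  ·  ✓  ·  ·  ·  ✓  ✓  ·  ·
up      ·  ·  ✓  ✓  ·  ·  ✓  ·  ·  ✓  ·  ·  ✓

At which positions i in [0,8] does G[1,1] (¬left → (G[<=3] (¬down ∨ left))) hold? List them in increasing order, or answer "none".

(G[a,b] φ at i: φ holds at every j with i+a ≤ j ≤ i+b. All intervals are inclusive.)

0, 2, 3, 4, 5, 6, 8

Evaluate at each i in [0,8]:
  i=0: ✓ (all of [1,1])
  i=1: ✗ (fails at j=2)
  i=2: ✓ (all of [3,3])
  i=3: ✓ (all of [4,4])
  i=4: ✓ (all of [5,5])
  i=5: ✓ (all of [6,6])
  i=6: ✓ (all of [7,7])
  i=7: ✗ (fails at j=8)
  i=8: ✓ (all of [9,9])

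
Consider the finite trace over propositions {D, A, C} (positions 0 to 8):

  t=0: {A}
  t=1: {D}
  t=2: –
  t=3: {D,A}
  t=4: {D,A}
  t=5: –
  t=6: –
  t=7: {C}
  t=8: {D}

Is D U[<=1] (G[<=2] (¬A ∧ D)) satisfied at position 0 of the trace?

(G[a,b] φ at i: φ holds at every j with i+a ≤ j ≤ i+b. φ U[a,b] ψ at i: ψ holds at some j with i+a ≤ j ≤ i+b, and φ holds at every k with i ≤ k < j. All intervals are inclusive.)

False

Need some j in [0,1] with G[<=2] (¬A ∧ D), and D at every k in [0,j-1].
  j=0: G[<=2] (¬A ∧ D) — fails at 0.
  j=1: G[<=2] (¬A ∧ D) — fails at 2.
No j in the window works → until fails.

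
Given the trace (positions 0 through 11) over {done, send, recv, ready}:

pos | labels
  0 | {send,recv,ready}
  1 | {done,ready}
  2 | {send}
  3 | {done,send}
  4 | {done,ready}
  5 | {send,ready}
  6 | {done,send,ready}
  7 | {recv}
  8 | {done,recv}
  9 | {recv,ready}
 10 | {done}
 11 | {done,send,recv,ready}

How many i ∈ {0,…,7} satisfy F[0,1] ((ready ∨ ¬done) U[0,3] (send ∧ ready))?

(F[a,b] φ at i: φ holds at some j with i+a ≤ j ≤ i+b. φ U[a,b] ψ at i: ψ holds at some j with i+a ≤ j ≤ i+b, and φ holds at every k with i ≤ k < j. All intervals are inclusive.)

5

Evaluate at each i in [0,7]:
  i=0: ✓ (witness j=0)
  i=1: ✗ (none in [1,2])
  i=2: ✗ (none in [2,3])
  i=3: ✓ (witness j=4)
  i=4: ✓ (witness j=4)
  i=5: ✓ (witness j=5)
  i=6: ✓ (witness j=6)
  i=7: ✗ (none in [7,8])
Positions where it holds: {0, 3, 4, 5, 6} → 5.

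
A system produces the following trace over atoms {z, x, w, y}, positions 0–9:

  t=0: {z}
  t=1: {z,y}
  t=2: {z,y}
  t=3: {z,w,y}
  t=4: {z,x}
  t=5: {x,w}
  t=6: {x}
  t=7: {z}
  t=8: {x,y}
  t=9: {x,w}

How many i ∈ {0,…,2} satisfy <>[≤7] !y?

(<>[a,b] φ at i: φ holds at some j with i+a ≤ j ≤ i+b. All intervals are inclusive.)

Evaluate at each i in [0,2]:
  i=0: ✓ (witness j=0)
  i=1: ✓ (witness j=4)
  i=2: ✓ (witness j=4)
Positions where it holds: {0, 1, 2} → 3.

3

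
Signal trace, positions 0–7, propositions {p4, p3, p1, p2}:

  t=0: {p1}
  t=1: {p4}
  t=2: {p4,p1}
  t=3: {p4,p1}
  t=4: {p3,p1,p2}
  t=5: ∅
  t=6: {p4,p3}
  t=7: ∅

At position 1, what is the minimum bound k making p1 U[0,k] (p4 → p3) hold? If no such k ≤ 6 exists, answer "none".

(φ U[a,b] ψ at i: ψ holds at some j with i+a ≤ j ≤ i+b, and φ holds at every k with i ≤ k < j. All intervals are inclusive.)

Need earliest j ≥ 1 with (p4 → p3), and p1 at every k in [1,j-1].
  j=1: rhs fails.
  j=2: rhs fails.
  j=3: rhs fails.
  j=4: rhs holds but lhs fails at k=1.
  j=5: rhs holds but lhs fails at k=1.
  j=6: rhs holds but lhs fails at k=1.
  j=7: rhs holds but lhs fails at k=1.
No witness within the range → none.

none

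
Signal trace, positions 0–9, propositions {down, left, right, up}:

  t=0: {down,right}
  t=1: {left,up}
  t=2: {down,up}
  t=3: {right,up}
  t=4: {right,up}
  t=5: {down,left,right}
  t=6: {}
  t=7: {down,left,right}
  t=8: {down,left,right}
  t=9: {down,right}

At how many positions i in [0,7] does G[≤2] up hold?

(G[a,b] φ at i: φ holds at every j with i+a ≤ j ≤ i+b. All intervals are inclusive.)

Evaluate at each i in [0,7]:
  i=0: ✗ (fails at j=0)
  i=1: ✓ (all of [1,3])
  i=2: ✓ (all of [2,4])
  i=3: ✗ (fails at j=5)
  i=4: ✗ (fails at j=5)
  i=5: ✗ (fails at j=5)
  i=6: ✗ (fails at j=6)
  i=7: ✗ (fails at j=7)
Positions where it holds: {1, 2} → 2.

2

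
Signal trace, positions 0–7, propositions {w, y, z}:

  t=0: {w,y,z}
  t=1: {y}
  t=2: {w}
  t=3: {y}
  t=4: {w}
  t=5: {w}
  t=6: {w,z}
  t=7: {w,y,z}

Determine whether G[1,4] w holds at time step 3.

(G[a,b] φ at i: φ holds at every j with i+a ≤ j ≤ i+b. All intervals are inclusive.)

True

Check w at every j in [4,7]:
  j=4: true
  j=5: true
  j=6: true
  j=7: true
All positions satisfy it → formula holds.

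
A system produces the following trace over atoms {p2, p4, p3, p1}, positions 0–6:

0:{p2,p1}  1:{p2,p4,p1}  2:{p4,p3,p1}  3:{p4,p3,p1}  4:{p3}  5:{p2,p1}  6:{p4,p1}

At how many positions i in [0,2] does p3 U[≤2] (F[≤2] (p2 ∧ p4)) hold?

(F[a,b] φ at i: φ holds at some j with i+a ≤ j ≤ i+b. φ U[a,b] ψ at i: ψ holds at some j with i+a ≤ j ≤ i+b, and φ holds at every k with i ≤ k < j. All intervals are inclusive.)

2

Evaluate at each i in [0,2]:
  i=0: ✓ (rhs at j=0)
  i=1: ✓ (rhs at j=1)
  i=2: ✗ (no rhs in [2,4])
Positions where it holds: {0, 1} → 2.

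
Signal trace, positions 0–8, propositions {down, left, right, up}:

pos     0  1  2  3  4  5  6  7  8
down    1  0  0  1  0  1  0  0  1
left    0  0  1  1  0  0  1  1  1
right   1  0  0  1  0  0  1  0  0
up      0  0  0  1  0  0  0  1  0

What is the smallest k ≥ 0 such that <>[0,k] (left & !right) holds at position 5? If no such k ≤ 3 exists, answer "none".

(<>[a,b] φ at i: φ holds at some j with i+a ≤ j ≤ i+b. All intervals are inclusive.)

2

Scan j = 5,6,… for (left & !right):
  j=5: fails
  j=6: fails
  j=7: holds
First hit at j=7, so smallest k = 7-5 = 2.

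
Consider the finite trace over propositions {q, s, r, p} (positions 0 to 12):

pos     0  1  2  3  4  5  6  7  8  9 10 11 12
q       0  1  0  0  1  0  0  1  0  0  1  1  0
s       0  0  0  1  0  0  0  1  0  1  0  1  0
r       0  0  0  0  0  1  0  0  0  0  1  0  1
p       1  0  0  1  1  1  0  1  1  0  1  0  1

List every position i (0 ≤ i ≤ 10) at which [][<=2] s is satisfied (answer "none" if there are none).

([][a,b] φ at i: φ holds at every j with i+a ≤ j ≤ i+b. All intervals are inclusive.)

Evaluate at each i in [0,10]:
  i=0: ✗ (fails at j=0)
  i=1: ✗ (fails at j=1)
  i=2: ✗ (fails at j=2)
  i=3: ✗ (fails at j=4)
  i=4: ✗ (fails at j=4)
  i=5: ✗ (fails at j=5)
  i=6: ✗ (fails at j=6)
  i=7: ✗ (fails at j=8)
  i=8: ✗ (fails at j=8)
  i=9: ✗ (fails at j=10)
  i=10: ✗ (fails at j=10)

none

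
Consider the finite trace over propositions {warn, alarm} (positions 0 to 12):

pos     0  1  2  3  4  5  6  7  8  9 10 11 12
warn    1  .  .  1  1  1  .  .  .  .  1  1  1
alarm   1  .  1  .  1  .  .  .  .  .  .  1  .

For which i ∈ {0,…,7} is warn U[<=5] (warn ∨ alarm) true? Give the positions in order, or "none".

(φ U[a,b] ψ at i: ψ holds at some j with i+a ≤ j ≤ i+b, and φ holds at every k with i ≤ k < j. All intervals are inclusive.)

Evaluate at each i in [0,7]:
  i=0: ✓ (rhs at j=0)
  i=1: ✗ (lhs fails at k=1 before rhs at j=2)
  i=2: ✓ (rhs at j=2)
  i=3: ✓ (rhs at j=3)
  i=4: ✓ (rhs at j=4)
  i=5: ✓ (rhs at j=5)
  i=6: ✗ (lhs fails at k=6 before rhs at j=10)
  i=7: ✗ (lhs fails at k=7 before rhs at j=10)

0, 2, 3, 4, 5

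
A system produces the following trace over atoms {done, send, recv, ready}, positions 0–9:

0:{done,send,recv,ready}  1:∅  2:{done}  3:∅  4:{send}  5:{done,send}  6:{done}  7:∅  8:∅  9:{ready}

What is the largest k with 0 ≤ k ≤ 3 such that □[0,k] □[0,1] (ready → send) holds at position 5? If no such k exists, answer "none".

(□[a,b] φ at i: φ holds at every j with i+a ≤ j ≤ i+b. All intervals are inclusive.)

□[0,1] (ready → send) must hold from j=5 onward; find where it first fails.
  j=5: holds
  j=6: holds
  j=7: holds
  j=8: fails
Holds on [5,7], so largest k = 2.

2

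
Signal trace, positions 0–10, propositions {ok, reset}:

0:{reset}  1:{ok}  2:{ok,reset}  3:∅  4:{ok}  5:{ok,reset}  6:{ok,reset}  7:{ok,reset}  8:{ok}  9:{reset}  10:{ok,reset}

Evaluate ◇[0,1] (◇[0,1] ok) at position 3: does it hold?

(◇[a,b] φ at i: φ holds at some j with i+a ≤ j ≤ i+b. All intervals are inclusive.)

Check ◇[0,1] ok at each j in [3,4]:
  j=3: holds (witness at 4)
  j=4: holds (witness at 4)
Found at j=3 → formula holds.

Holds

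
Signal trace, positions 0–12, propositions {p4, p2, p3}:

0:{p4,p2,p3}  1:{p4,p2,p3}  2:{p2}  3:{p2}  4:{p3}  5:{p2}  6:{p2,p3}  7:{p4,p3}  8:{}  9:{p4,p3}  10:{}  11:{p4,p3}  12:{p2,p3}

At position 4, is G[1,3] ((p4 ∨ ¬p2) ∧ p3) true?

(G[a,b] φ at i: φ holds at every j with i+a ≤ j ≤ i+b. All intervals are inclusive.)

Check ((p4 ∨ ¬p2) ∧ p3) at every j in [5,7]:
  j=5: false
  j=6: false
  j=7: true
Fails at j=5 → formula fails.

False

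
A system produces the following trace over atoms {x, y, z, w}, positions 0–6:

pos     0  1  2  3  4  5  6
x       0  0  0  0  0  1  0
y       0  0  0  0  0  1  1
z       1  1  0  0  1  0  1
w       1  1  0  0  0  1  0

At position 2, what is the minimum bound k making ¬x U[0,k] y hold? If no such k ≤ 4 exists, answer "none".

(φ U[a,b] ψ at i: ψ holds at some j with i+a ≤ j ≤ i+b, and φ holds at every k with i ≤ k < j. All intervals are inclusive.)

3

Need earliest j ≥ 2 with y, and ¬x at every k in [2,j-1].
  j=2: rhs fails.
  j=3: rhs fails.
  j=4: rhs fails.
  j=5: rhs holds; lhs holds on [2,4]. k = 3.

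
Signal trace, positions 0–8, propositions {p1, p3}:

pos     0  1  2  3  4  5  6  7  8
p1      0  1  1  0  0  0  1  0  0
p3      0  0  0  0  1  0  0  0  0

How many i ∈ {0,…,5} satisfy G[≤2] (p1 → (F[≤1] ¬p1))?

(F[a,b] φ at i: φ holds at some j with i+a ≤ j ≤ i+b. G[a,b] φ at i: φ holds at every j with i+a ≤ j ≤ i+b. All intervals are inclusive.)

4

Evaluate at each i in [0,5]:
  i=0: ✗ (fails at j=1)
  i=1: ✗ (fails at j=1)
  i=2: ✓ (all of [2,4])
  i=3: ✓ (all of [3,5])
  i=4: ✓ (all of [4,6])
  i=5: ✓ (all of [5,7])
Positions where it holds: {2, 3, 4, 5} → 4.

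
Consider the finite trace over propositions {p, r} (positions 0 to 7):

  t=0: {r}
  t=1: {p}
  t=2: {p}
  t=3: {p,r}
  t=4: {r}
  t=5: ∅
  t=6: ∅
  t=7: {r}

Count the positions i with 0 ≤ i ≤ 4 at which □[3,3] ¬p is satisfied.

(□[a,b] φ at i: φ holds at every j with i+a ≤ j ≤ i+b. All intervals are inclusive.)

4

Evaluate at each i in [0,4]:
  i=0: ✗ (fails at j=3)
  i=1: ✓ (all of [4,4])
  i=2: ✓ (all of [5,5])
  i=3: ✓ (all of [6,6])
  i=4: ✓ (all of [7,7])
Positions where it holds: {1, 2, 3, 4} → 4.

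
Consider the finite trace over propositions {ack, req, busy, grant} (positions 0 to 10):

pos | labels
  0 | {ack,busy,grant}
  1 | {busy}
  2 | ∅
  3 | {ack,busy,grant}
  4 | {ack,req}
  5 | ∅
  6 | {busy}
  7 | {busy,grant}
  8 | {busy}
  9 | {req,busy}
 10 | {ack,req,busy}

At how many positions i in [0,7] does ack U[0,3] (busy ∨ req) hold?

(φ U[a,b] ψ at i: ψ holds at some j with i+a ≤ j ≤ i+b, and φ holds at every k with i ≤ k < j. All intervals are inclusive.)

6

Evaluate at each i in [0,7]:
  i=0: ✓ (rhs at j=0)
  i=1: ✓ (rhs at j=1)
  i=2: ✗ (lhs fails at k=2 before rhs at j=3)
  i=3: ✓ (rhs at j=3)
  i=4: ✓ (rhs at j=4)
  i=5: ✗ (lhs fails at k=5 before rhs at j=6)
  i=6: ✓ (rhs at j=6)
  i=7: ✓ (rhs at j=7)
Positions where it holds: {0, 1, 3, 4, 6, 7} → 6.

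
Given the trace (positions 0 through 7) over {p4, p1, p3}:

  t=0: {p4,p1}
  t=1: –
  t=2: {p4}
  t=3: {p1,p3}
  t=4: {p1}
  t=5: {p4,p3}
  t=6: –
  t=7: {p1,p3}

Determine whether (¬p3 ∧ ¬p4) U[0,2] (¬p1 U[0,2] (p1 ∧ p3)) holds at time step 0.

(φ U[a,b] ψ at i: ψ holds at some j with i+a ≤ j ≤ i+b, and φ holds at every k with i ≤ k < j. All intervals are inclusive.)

False

Need some j in [0,2] with (¬p1 U[0,2] (p1 ∧ p3)), and (¬p3 ∧ ¬p4) at every k in [0,j-1].
  j=0: (¬p1 U[0,2] (p1 ∧ p3)) — fails.
  j=1: (¬p1 U[0,2] (p1 ∧ p3)) holds, but (¬p3 ∧ ¬p4) fails at k=0 → not this j.
  j=2: (¬p1 U[0,2] (p1 ∧ p3)) holds, but (¬p3 ∧ ¬p4) fails at k=0 → not this j.
No j in the window works → until fails.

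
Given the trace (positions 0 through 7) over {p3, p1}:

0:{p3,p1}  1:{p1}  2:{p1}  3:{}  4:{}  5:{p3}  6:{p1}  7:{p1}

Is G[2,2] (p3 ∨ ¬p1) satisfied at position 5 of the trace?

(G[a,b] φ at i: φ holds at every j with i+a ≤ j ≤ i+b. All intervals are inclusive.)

False

Check (p3 ∨ ¬p1) at every j in [7,7]:
  j=7: false
Fails at j=7 → formula fails.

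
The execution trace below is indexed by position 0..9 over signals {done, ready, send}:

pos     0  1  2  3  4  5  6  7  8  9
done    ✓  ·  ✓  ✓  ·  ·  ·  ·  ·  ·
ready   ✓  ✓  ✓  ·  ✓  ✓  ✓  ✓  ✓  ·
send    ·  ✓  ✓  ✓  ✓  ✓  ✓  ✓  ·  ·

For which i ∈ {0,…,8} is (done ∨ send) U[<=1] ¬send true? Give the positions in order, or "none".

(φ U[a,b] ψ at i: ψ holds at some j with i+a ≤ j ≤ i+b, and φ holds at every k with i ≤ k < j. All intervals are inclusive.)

0, 7, 8

Evaluate at each i in [0,8]:
  i=0: ✓ (rhs at j=0)
  i=1: ✗ (no rhs in [1,2])
  i=2: ✗ (no rhs in [2,3])
  i=3: ✗ (no rhs in [3,4])
  i=4: ✗ (no rhs in [4,5])
  i=5: ✗ (no rhs in [5,6])
  i=6: ✗ (no rhs in [6,7])
  i=7: ✓ (rhs at j=8; lhs holds on [7,7])
  i=8: ✓ (rhs at j=8)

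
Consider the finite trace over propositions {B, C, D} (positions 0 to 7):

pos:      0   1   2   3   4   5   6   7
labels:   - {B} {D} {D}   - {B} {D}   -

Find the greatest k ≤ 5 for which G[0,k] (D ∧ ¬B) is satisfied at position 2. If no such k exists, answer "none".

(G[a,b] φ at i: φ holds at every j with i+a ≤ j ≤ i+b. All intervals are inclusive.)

(D ∧ ¬B) must hold from j=2 onward; find where it first fails.
  j=2: holds
  j=3: holds
  j=4: fails
Holds on [2,3], so largest k = 1.

1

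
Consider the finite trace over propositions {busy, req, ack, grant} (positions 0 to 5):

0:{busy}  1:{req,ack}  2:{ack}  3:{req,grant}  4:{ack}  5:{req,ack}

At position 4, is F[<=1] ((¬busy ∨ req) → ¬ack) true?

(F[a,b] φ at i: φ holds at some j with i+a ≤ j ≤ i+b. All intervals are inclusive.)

False

Check ((¬busy ∨ req) → ¬ack) at each j in [4,5]:
  j=4: false
  j=5: false
No position in the window satisfies it → formula fails.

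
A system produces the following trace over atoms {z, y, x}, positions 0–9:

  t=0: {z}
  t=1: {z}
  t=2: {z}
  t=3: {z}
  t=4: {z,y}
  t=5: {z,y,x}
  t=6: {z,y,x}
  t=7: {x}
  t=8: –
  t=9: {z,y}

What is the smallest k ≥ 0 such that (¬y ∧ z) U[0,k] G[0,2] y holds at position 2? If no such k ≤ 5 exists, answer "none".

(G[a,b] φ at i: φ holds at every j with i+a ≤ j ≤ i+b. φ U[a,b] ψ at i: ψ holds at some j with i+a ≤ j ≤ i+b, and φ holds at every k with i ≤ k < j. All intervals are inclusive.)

Need earliest j ≥ 2 with G[0,2] y, and (¬y ∧ z) at every k in [2,j-1].
  j=2: rhs fails.
  j=3: rhs fails.
  j=4: rhs holds; lhs holds on [2,3]. k = 2.

2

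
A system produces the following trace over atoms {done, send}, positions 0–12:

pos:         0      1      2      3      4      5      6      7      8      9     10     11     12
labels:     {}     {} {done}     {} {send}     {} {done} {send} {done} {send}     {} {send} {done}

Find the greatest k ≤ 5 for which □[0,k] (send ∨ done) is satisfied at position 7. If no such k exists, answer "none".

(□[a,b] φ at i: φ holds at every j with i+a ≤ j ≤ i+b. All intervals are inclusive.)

2

(send ∨ done) must hold from j=7 onward; find where it first fails.
  j=7: holds
  j=8: holds
  j=9: holds
  j=10: fails
Holds on [7,9], so largest k = 2.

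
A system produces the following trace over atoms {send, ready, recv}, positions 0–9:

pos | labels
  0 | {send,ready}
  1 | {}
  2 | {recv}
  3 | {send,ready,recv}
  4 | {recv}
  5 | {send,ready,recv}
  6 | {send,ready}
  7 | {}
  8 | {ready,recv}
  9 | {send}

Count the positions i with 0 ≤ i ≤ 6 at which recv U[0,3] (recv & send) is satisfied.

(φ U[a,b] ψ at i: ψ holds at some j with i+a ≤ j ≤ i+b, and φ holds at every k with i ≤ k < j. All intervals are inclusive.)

Evaluate at each i in [0,6]:
  i=0: ✗ (lhs fails at k=0 before rhs at j=3)
  i=1: ✗ (lhs fails at k=1 before rhs at j=3)
  i=2: ✓ (rhs at j=3; lhs holds on [2,2])
  i=3: ✓ (rhs at j=3)
  i=4: ✓ (rhs at j=5; lhs holds on [4,4])
  i=5: ✓ (rhs at j=5)
  i=6: ✗ (no rhs in [6,9])
Positions where it holds: {2, 3, 4, 5} → 4.

4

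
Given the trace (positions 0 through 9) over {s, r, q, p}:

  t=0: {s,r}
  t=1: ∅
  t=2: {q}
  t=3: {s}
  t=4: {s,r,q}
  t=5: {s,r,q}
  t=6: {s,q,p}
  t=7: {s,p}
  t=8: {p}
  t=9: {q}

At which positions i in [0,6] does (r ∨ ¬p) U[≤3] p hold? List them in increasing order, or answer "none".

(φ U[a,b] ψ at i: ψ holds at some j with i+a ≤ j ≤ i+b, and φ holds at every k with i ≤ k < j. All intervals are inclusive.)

3, 4, 5, 6

Evaluate at each i in [0,6]:
  i=0: ✗ (no rhs in [0,3])
  i=1: ✗ (no rhs in [1,4])
  i=2: ✗ (no rhs in [2,5])
  i=3: ✓ (rhs at j=6; lhs holds on [3,5])
  i=4: ✓ (rhs at j=6; lhs holds on [4,5])
  i=5: ✓ (rhs at j=6; lhs holds on [5,5])
  i=6: ✓ (rhs at j=6)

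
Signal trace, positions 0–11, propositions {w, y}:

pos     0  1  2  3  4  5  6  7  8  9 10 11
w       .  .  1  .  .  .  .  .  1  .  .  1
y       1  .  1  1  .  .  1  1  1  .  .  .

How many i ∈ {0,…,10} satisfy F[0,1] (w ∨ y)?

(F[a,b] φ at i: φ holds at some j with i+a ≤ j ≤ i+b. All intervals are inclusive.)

9

Evaluate at each i in [0,10]:
  i=0: ✓ (witness j=0)
  i=1: ✓ (witness j=2)
  i=2: ✓ (witness j=2)
  i=3: ✓ (witness j=3)
  i=4: ✗ (none in [4,5])
  i=5: ✓ (witness j=6)
  i=6: ✓ (witness j=6)
  i=7: ✓ (witness j=7)
  i=8: ✓ (witness j=8)
  i=9: ✗ (none in [9,10])
  i=10: ✓ (witness j=11)
Positions where it holds: {0, 1, 2, 3, 5, 6, 7, 8, 10} → 9.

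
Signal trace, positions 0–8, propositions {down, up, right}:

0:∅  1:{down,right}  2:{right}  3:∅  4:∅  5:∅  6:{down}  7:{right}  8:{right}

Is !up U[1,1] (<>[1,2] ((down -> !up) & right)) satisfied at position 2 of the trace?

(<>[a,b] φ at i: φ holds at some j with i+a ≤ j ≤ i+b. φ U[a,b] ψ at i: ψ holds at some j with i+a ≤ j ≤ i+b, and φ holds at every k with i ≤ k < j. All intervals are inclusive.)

False

Need some j in [3,3] with <>[1,2] ((down -> !up) & right), and !up at every k in [2,j-1].
  j=3: <>[1,2] ((down -> !up) & right) — fails (none in [4,5]).
No j in the window works → until fails.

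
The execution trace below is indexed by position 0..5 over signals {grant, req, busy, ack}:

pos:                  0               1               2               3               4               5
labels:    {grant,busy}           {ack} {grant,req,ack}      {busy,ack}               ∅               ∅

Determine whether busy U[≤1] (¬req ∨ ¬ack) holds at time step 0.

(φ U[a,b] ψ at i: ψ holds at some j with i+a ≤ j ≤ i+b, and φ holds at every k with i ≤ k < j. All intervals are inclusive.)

Need some j in [0,1] with (¬req ∨ ¬ack), and busy at every k in [0,j-1].
  j=0: (¬req ∨ ¬ack) holds; no prefix to check → satisfied.

Yes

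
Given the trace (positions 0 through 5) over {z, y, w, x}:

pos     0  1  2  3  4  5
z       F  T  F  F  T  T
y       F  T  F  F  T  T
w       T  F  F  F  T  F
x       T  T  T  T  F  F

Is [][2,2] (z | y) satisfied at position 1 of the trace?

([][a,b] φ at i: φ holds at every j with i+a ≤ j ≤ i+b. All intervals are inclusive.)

Check (z | y) at every j in [3,3]:
  j=3: false
Fails at j=3 → formula fails.

Does not hold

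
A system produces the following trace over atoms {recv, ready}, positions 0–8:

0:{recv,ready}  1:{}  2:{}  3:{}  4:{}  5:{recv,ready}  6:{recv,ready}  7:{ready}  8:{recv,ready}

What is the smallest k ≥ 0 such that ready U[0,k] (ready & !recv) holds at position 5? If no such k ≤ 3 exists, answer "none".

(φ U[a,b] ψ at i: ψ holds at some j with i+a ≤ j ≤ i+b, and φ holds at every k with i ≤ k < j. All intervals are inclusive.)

Need earliest j ≥ 5 with (ready & !recv), and ready at every k in [5,j-1].
  j=5: rhs fails.
  j=6: rhs fails.
  j=7: rhs holds; lhs holds on [5,6]. k = 2.

2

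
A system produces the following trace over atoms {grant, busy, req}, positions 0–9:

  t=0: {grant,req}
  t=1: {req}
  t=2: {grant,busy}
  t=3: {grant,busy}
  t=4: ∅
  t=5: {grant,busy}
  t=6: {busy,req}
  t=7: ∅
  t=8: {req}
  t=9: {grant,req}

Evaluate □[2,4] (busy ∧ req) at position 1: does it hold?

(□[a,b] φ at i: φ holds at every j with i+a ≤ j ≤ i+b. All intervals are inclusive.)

Check (busy ∧ req) at every j in [3,5]:
  j=3: false
  j=4: false
  j=5: false
Fails at j=3 → formula fails.

False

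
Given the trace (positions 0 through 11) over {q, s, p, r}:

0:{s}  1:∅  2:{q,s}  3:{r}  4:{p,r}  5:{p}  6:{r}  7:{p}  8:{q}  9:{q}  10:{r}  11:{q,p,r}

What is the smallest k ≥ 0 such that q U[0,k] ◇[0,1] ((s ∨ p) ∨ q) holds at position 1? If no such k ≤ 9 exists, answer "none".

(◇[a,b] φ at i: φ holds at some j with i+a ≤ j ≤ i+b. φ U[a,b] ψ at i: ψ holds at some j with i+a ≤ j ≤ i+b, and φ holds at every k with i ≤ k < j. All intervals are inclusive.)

Need earliest j ≥ 1 with ◇[0,1] ((s ∨ p) ∨ q), and q at every k in [1,j-1].
  j=1: rhs holds (empty prefix). k = 0.

0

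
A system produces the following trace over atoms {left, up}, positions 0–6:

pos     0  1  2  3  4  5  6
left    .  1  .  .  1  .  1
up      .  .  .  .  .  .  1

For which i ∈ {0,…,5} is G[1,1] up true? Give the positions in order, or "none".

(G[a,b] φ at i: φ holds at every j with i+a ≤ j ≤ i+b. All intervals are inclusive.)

5

Evaluate at each i in [0,5]:
  i=0: ✗ (fails at j=1)
  i=1: ✗ (fails at j=2)
  i=2: ✗ (fails at j=3)
  i=3: ✗ (fails at j=4)
  i=4: ✗ (fails at j=5)
  i=5: ✓ (all of [6,6])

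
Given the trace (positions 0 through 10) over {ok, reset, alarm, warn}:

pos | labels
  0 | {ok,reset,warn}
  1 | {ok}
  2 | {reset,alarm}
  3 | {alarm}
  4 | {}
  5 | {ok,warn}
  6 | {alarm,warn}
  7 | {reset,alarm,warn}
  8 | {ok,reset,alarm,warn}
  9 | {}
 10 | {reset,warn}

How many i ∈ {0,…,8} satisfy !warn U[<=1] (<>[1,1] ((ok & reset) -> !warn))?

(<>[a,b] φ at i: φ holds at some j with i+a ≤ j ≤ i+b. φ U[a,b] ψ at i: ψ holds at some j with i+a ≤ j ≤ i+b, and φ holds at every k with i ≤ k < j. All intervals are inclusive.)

8

Evaluate at each i in [0,8]:
  i=0: ✓ (rhs at j=0)
  i=1: ✓ (rhs at j=1)
  i=2: ✓ (rhs at j=2)
  i=3: ✓ (rhs at j=3)
  i=4: ✓ (rhs at j=4)
  i=5: ✓ (rhs at j=5)
  i=6: ✓ (rhs at j=6)
  i=7: ✗ (lhs fails at k=7 before rhs at j=8)
  i=8: ✓ (rhs at j=8)
Positions where it holds: {0, 1, 2, 3, 4, 5, 6, 8} → 8.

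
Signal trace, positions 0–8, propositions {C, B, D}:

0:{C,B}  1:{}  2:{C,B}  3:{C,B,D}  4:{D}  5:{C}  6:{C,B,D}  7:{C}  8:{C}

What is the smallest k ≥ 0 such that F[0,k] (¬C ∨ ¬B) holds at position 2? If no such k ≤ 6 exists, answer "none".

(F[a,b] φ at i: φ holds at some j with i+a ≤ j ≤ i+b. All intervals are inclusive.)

Scan j = 2,3,… for (¬C ∨ ¬B):
  j=2: fails
  j=3: fails
  j=4: holds
First hit at j=4, so smallest k = 4-2 = 2.

2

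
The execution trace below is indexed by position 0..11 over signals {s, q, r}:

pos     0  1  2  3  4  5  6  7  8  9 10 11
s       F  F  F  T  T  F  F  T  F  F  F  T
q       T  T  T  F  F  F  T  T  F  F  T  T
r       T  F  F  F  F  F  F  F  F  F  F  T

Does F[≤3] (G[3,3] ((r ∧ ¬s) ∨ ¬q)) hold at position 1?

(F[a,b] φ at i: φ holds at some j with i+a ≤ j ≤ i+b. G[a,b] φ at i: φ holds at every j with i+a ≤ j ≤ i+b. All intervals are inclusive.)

Check G[3,3] ((r ∧ ¬s) ∨ ¬q) at each j in [1,4]:
  j=1: holds on [4,4]
  j=2: holds on [5,5]
  j=3: fails at 6
  j=4: fails at 7
Found at j=1 → formula holds.

Yes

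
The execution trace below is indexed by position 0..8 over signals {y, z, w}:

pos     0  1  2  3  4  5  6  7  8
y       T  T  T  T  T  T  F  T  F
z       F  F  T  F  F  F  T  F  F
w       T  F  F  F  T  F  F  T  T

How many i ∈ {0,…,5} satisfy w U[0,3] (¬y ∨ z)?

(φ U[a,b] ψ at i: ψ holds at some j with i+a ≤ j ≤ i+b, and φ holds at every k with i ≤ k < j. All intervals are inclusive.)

Evaluate at each i in [0,5]:
  i=0: ✗ (lhs fails at k=1 before rhs at j=2)
  i=1: ✗ (lhs fails at k=1 before rhs at j=2)
  i=2: ✓ (rhs at j=2)
  i=3: ✗ (lhs fails at k=3 before rhs at j=6)
  i=4: ✗ (lhs fails at k=5 before rhs at j=6)
  i=5: ✗ (lhs fails at k=5 before rhs at j=6)
Positions where it holds: {2} → 1.

1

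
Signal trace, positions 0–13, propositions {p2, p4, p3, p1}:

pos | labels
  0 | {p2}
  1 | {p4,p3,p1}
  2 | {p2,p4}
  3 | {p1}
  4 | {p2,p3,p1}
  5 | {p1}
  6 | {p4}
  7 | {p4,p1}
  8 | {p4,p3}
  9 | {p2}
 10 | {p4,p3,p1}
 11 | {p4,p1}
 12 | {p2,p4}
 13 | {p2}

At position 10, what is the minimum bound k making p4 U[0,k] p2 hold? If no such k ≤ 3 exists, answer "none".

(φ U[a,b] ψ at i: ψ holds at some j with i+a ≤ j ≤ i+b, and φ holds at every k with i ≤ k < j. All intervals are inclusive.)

Need earliest j ≥ 10 with p2, and p4 at every k in [10,j-1].
  j=10: rhs fails.
  j=11: rhs fails.
  j=12: rhs holds; lhs holds on [10,11]. k = 2.

2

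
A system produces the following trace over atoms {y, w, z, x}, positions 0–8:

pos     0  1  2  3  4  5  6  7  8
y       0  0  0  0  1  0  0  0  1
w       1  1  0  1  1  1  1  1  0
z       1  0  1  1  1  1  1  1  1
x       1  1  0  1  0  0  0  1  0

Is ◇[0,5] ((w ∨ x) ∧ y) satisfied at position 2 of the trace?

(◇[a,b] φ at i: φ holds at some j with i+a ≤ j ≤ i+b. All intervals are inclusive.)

Check ((w ∨ x) ∧ y) at each j in [2,7]:
  j=2: false
  j=3: false
  j=4: true
  j=5: false
  j=6: false
  j=7: false
Found at j=4 → formula holds.

Holds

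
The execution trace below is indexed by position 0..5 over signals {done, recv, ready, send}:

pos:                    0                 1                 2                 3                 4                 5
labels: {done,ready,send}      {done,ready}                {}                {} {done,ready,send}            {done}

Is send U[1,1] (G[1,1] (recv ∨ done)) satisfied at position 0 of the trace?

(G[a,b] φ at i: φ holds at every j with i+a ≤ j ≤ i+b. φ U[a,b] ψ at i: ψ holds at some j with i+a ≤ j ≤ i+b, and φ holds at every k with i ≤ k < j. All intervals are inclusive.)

No

Need some j in [1,1] with G[1,1] (recv ∨ done), and send at every k in [0,j-1].
  j=1: G[1,1] (recv ∨ done) — fails at 2.
No j in the window works → until fails.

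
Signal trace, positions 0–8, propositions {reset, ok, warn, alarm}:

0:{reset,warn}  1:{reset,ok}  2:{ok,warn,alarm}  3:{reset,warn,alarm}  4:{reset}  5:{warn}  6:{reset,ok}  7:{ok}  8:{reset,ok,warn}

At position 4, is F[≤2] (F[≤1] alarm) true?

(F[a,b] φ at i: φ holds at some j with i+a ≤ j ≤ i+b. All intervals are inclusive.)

False

Check F[≤1] alarm at each j in [4,6]:
  j=4: fails (none in [4,5])
  j=5: fails (none in [5,6])
  j=6: fails (none in [6,7])
No position in the window satisfies it → formula fails.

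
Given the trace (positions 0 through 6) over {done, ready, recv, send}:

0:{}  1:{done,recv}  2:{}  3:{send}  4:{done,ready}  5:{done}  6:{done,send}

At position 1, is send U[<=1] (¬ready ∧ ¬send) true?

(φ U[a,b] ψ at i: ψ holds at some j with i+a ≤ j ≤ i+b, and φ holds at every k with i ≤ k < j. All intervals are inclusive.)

Need some j in [1,2] with (¬ready ∧ ¬send), and send at every k in [1,j-1].
  j=1: (¬ready ∧ ¬send) holds; no prefix to check → satisfied.

True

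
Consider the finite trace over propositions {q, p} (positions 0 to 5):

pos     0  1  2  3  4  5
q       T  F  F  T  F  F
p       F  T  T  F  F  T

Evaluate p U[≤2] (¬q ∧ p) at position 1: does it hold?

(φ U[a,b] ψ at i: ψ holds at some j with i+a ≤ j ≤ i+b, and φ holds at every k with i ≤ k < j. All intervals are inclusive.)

Need some j in [1,3] with (¬q ∧ p), and p at every k in [1,j-1].
  j=1: (¬q ∧ p) holds; no prefix to check → satisfied.

Yes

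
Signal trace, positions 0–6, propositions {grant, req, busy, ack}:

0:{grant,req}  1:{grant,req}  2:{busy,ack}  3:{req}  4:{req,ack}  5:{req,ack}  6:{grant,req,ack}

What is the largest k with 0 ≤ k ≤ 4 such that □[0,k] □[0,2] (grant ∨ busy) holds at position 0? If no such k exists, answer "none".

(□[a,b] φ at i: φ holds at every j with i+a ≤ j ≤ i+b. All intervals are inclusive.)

□[0,2] (grant ∨ busy) must hold from j=0 onward; find where it first fails.
  j=0: holds
  j=1: fails
Holds on [0,0], so largest k = 0.

0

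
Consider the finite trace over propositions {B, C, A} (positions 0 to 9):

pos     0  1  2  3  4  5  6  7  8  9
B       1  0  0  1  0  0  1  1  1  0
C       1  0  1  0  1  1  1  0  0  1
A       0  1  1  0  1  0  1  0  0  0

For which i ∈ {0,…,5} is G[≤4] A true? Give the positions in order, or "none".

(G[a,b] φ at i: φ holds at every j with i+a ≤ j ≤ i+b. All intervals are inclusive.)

none

Evaluate at each i in [0,5]:
  i=0: ✗ (fails at j=0)
  i=1: ✗ (fails at j=3)
  i=2: ✗ (fails at j=3)
  i=3: ✗ (fails at j=3)
  i=4: ✗ (fails at j=5)
  i=5: ✗ (fails at j=5)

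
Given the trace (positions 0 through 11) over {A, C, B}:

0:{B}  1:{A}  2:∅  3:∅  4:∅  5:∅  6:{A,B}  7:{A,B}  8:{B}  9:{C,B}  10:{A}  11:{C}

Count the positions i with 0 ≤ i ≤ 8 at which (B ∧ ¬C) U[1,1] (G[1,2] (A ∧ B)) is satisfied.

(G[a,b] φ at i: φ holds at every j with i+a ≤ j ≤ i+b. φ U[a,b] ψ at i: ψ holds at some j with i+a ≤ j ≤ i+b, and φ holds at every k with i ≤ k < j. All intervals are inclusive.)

Evaluate at each i in [0,8]:
  i=0: ✗ (no rhs in [1,1])
  i=1: ✗ (no rhs in [2,2])
  i=2: ✗ (no rhs in [3,3])
  i=3: ✗ (no rhs in [4,4])
  i=4: ✗ (lhs fails at k=4 before rhs at j=5)
  i=5: ✗ (no rhs in [6,6])
  i=6: ✗ (no rhs in [7,7])
  i=7: ✗ (no rhs in [8,8])
  i=8: ✗ (no rhs in [9,9])
Positions where it holds: {} → 0.

0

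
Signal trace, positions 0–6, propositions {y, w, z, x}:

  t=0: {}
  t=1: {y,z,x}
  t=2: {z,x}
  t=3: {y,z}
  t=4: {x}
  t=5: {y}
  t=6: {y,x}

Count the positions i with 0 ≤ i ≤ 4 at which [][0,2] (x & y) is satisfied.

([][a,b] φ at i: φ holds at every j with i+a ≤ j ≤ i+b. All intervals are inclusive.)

0

Evaluate at each i in [0,4]:
  i=0: ✗ (fails at j=0)
  i=1: ✗ (fails at j=2)
  i=2: ✗ (fails at j=2)
  i=3: ✗ (fails at j=3)
  i=4: ✗ (fails at j=4)
Positions where it holds: {} → 0.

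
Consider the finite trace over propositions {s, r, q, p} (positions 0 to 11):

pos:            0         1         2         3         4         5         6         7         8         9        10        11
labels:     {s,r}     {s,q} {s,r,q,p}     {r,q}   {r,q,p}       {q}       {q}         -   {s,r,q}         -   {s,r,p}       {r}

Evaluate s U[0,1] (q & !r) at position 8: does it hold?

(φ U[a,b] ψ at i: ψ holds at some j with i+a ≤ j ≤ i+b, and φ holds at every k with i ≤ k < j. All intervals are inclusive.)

False

Need some j in [8,9] with (q & !r), and s at every k in [8,j-1].
  j=8: (q & !r) false.
  j=9: (q & !r) false.
No j in the window works → until fails.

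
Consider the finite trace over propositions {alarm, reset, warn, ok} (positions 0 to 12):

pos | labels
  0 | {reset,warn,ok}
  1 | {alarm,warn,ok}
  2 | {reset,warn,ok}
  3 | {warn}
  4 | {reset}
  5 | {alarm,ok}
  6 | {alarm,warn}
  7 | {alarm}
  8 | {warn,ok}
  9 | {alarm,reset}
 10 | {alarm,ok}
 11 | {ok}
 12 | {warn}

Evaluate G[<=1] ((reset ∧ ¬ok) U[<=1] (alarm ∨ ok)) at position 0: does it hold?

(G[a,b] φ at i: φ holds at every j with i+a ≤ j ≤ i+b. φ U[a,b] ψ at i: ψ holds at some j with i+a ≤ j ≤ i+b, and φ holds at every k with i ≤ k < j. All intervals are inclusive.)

True

Check ((reset ∧ ¬ok) U[<=1] (alarm ∨ ok)) at every j in [0,1]:
  j=0: holds
  j=1: holds
All positions satisfy it → formula holds.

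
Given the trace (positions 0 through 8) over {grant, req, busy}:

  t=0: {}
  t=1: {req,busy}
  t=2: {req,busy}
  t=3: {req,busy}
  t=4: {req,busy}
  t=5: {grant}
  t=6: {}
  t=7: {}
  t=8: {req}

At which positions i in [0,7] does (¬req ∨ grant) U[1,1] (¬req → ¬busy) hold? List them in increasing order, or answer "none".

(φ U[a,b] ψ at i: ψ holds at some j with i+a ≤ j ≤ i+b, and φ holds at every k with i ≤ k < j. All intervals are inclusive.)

Evaluate at each i in [0,7]:
  i=0: ✓ (rhs at j=1; lhs holds on [0,0])
  i=1: ✗ (lhs fails at k=1 before rhs at j=2)
  i=2: ✗ (lhs fails at k=2 before rhs at j=3)
  i=3: ✗ (lhs fails at k=3 before rhs at j=4)
  i=4: ✗ (lhs fails at k=4 before rhs at j=5)
  i=5: ✓ (rhs at j=6; lhs holds on [5,5])
  i=6: ✓ (rhs at j=7; lhs holds on [6,6])
  i=7: ✓ (rhs at j=8; lhs holds on [7,7])

0, 5, 6, 7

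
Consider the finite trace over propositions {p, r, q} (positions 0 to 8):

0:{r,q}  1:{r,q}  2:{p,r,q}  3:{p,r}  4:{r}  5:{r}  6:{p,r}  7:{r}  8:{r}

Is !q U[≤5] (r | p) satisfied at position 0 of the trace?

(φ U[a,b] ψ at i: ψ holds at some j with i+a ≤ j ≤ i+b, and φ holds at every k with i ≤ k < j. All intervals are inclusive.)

Holds

Need some j in [0,5] with (r | p), and !q at every k in [0,j-1].
  j=0: (r | p) holds; no prefix to check → satisfied.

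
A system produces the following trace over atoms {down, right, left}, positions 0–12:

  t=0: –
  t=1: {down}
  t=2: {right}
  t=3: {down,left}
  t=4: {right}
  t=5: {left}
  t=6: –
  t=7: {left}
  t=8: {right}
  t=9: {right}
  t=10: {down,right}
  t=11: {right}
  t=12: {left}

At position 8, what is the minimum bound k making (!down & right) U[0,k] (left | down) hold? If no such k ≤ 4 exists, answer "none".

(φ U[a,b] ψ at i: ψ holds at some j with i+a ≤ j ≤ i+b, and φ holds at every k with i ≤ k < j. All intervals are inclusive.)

2

Need earliest j ≥ 8 with (left | down), and (!down & right) at every k in [8,j-1].
  j=8: rhs fails.
  j=9: rhs fails.
  j=10: rhs holds; lhs holds on [8,9]. k = 2.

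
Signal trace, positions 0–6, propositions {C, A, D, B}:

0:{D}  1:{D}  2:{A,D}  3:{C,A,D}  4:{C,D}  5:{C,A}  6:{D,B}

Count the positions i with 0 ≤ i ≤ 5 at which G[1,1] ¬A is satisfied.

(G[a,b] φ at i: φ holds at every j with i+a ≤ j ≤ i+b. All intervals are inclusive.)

Evaluate at each i in [0,5]:
  i=0: ✓ (all of [1,1])
  i=1: ✗ (fails at j=2)
  i=2: ✗ (fails at j=3)
  i=3: ✓ (all of [4,4])
  i=4: ✗ (fails at j=5)
  i=5: ✓ (all of [6,6])
Positions where it holds: {0, 3, 5} → 3.

3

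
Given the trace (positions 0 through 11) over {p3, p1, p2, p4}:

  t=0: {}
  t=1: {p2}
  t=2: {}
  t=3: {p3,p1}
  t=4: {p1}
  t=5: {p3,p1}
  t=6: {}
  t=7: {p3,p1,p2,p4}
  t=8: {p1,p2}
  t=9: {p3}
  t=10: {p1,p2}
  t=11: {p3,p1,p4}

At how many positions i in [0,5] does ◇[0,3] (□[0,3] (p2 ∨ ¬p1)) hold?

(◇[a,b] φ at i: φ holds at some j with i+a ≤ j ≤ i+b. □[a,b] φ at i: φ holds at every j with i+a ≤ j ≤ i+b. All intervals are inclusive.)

Evaluate at each i in [0,5]:
  i=0: ✗ (none in [0,3])
  i=1: ✗ (none in [1,4])
  i=2: ✗ (none in [2,5])
  i=3: ✓ (witness j=6)
  i=4: ✓ (witness j=6)
  i=5: ✓ (witness j=6)
Positions where it holds: {3, 4, 5} → 3.

3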